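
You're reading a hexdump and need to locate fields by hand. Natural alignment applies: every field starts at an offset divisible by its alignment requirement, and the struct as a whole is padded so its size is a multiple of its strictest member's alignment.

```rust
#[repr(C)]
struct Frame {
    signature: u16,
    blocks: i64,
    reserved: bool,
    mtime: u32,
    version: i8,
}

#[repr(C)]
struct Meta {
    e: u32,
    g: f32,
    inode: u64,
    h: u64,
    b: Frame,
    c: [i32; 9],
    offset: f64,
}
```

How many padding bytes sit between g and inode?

0

Frame: @0: signature [2B, align 2] → 2; +6 pad (align 8); @8: blocks [8B, align 8] → 16; @16: reserved [1B, align 1] → 17; +3 pad (align 4); @20: mtime [4B, align 4] → 24; @24: version [1B, align 1] → 25; +7 tail pad (align 8); size 32, align 8
@0: e [4B, align 4] → 4
@4: g [4B, align 4] → 8
@8: inode [8B, align 8] → 16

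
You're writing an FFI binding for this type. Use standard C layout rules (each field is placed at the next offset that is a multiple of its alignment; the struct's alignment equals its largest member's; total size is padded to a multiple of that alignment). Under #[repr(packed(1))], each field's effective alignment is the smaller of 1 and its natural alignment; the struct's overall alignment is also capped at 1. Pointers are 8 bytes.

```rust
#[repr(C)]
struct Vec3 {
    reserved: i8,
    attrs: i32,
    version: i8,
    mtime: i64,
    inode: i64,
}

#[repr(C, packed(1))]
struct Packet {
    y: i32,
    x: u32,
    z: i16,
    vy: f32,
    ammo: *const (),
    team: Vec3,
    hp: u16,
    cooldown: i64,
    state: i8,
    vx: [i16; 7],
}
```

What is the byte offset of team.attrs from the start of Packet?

Vec3: @0: reserved [1B, align 1] → 1; +3 pad (align 4); @4: attrs [4B, align 4] → 8; @8: version [1B, align 1] → 9; +7 pad (align 8); @16: mtime [8B, align 8] → 24; @24: inode [8B, align 8] → 32; size 32, align 8
@0: y [4B, align 1] → 4
@4: x [4B, align 1] → 8
@8: z [2B, align 1] → 10
@10: vy [4B, align 1] → 14
@14: ammo [8B, align 1] → 22
@22: team [32B, align 1] → 54
within Vec3: attrs at 4
22 + 4 = 26

26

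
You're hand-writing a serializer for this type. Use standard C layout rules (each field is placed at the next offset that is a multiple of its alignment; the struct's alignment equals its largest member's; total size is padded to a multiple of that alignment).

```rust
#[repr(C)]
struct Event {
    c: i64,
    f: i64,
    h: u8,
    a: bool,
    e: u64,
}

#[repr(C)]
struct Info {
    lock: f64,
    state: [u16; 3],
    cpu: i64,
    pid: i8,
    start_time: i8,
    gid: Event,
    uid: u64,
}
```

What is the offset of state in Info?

8

Event: c at 0 (size 8, align 8) → ends 8; f at 8 (size 8, align 8) → ends 16; h at 16 (size 1, align 1) → ends 17; a at 17 (size 1, align 1) → ends 18; pad 6 to align 8 for e; e at 24 (size 8, align 8) → ends 32; total 32 bytes, alignment 8
lock at 0 (size 8, align 8) → ends 8
state at 8 (size 6, align 2) → ends 14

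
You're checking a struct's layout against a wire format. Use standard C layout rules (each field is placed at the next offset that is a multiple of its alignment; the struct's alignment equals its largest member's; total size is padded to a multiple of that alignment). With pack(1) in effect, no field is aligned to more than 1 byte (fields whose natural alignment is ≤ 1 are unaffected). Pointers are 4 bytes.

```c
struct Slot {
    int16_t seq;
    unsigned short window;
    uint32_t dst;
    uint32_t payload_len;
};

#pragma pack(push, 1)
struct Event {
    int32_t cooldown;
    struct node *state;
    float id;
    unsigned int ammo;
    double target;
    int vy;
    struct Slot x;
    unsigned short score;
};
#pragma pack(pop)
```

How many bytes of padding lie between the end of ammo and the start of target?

0

Slot: @0: seq [2B, align 2] → 2; @2: window [2B, align 2] → 4; @4: dst [4B, align 4] → 8; @8: payload_len [4B, align 4] → 12; size 12, align 4
@0: cooldown [4B, align 1] → 4
@4: state [4B, align 1] → 8
@8: id [4B, align 1] → 12
@12: ammo [4B, align 1] → 16
@16: target [8B, align 1] → 24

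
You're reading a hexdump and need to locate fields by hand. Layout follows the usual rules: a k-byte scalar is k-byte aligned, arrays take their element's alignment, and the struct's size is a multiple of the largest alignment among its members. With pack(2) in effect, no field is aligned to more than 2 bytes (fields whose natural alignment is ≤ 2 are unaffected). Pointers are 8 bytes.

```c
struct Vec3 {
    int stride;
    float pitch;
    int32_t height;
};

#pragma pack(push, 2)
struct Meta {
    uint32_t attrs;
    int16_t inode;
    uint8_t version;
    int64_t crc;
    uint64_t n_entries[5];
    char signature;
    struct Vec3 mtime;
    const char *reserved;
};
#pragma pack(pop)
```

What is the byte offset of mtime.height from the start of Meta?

Vec3: 0..4  stride  (4B, 4-aligned); 4..8  pitch  (4B, 4-aligned); 8..12  height  (4B, 4-aligned); sizeof = 12, alignof = 4
0..4  attrs  (4B, 2-aligned)
4..6  inode  (2B, 2-aligned)
6..7  version  (1B, 1-aligned)
7..8  -- padding (1B)
8..16  crc  (8B, 2-aligned)
16..56  n_entries  (40B, 2-aligned)
56..57  signature  (1B, 1-aligned)
57..58  -- padding (1B)
58..70  mtime  (12B, 2-aligned)
within Vec3: height at 8
58 + 8 = 66

66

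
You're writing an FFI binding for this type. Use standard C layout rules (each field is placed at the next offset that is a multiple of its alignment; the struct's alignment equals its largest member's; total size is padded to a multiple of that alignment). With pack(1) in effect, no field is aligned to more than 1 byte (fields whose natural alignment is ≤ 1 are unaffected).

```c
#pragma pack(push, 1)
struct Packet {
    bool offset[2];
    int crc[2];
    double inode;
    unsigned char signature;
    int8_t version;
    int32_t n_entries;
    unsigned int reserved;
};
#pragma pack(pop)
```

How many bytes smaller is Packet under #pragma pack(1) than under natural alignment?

natural layout:
  @0: offset [2B, align 1] → 2
  +2 pad (align 4)
  @4: crc [8B, align 4] → 12
  +4 pad (align 8)
  @16: inode [8B, align 8] → 24
  @24: signature [1B, align 1] → 25
  @25: version [1B, align 1] → 26
  +2 pad (align 4)
  @28: n_entries [4B, align 4] → 32
  @32: reserved [4B, align 4] → 36
  +4 tail pad (align 8)
  size 40, align 8
packed(1) layout:
  @0: offset [2B, align 1] → 2
  @2: crc [8B, align 1] → 10
  @10: inode [8B, align 1] → 18
  @18: signature [1B, align 1] → 19
  @19: version [1B, align 1] → 20
  @20: n_entries [4B, align 1] → 24
  @24: reserved [4B, align 1] → 28
  size 28, align 1
40 − 28 = 12

12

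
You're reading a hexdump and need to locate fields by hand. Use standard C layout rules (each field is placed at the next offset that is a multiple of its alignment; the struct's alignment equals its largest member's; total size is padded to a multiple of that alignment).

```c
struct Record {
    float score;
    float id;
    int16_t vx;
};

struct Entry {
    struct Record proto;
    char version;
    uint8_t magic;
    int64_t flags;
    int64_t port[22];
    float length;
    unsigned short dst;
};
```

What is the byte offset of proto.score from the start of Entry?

0

Record: @0: score [4B, align 4] → 4; @4: id [4B, align 4] → 8; @8: vx [2B, align 2] → 10; +2 tail pad (align 4); size 12, align 4
@0: proto [12B, align 4] → 12
within Record: score at 0
0 + 0 = 0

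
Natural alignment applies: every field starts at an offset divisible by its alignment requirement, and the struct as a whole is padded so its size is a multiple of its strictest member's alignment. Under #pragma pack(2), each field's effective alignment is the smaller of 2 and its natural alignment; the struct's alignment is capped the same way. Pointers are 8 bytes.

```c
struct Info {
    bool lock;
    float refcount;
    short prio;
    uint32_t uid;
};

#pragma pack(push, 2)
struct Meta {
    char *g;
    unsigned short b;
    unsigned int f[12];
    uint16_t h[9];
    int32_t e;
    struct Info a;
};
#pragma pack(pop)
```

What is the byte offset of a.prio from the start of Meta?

88

Info: @0: lock [1B, align 1] → 1; +3 pad (align 4); @4: refcount [4B, align 4] → 8; @8: prio [2B, align 2] → 10; +2 pad (align 4); @12: uid [4B, align 4] → 16; size 16, align 4
@0: g [8B, align 2] → 8
@8: b [2B, align 2] → 10
@10: f [48B, align 2] → 58
@58: h [18B, align 2] → 76
@76: e [4B, align 2] → 80
@80: a [16B, align 2] → 96
within Info: prio at 8
80 + 8 = 88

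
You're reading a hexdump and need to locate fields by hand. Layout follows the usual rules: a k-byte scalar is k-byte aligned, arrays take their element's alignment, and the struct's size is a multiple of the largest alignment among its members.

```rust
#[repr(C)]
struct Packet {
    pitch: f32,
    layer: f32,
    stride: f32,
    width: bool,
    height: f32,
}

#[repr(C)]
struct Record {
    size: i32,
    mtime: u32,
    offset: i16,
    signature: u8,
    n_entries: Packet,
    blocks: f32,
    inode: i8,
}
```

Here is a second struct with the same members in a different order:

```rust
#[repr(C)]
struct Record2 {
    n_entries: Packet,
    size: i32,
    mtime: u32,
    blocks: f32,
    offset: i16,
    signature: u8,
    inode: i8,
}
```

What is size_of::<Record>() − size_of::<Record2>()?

Packet: @0: pitch [4B, align 4] → 4; @4: layer [4B, align 4] → 8; @8: stride [4B, align 4] → 12; @12: width [1B, align 1] → 13; +3 pad (align 4); @16: height [4B, align 4] → 20; size 20, align 4
@0: size [4B, align 4] → 4
@4: mtime [4B, align 4] → 8
@8: offset [2B, align 2] → 10
@10: signature [1B, align 1] → 11
+1 pad (align 4)
@12: n_entries [20B, align 4] → 32
@32: blocks [4B, align 4] → 36
@36: inode [1B, align 1] → 37
+3 tail pad (align 4)
size 40, align 4
— Record2 —
@0: n_entries [20B, align 4] → 20
@20: size [4B, align 4] → 24
@24: mtime [4B, align 4] → 28
@28: blocks [4B, align 4] → 32
@32: offset [2B, align 2] → 34
@34: signature [1B, align 1] → 35
@35: inode [1B, align 1] → 36
size 36, align 4
40 − 36 = 4

4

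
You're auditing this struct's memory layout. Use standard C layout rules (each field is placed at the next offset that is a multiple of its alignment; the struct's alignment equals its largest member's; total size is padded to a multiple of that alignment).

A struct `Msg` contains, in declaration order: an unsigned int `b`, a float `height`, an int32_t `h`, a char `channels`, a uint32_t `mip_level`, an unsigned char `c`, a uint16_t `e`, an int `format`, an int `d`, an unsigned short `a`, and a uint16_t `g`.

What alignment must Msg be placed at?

member alignments: b=4, height=4, h=4, channels=1, mip_level=4, c=1, e=2, format=4, d=4, a=2, g=2
max = 4

4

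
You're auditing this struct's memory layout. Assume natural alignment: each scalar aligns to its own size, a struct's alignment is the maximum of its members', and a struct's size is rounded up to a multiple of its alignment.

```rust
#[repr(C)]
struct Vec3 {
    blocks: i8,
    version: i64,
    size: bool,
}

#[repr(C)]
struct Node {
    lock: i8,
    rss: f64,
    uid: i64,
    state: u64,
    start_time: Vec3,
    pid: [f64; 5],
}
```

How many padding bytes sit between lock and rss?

7

Vec3: @0: blocks [1B, align 1] → 1; +7 pad (align 8); @8: version [8B, align 8] → 16; @16: size [1B, align 1] → 17; +7 tail pad (align 8); size 24, align 8
@0: lock [1B, align 1] → 1
+7 pad (align 8)
@8: rss [8B, align 8] → 16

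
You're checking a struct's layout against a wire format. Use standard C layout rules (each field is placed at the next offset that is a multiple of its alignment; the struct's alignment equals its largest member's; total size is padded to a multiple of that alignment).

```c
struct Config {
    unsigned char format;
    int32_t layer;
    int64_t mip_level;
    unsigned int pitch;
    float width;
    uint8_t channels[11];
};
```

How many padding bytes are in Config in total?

0..1  format  (1B, 1-aligned)
1..4  -- padding (3B)
4..8  layer  (4B, 4-aligned)
8..16  mip_level  (8B, 8-aligned)
16..20  pitch  (4B, 4-aligned)
20..24  width  (4B, 4-aligned)
24..35  channels  (11B, 1-aligned)
35..40  -- tail padding (5B)
sizeof = 40, alignof = 8
data bytes 32, size 40 → padding 8

8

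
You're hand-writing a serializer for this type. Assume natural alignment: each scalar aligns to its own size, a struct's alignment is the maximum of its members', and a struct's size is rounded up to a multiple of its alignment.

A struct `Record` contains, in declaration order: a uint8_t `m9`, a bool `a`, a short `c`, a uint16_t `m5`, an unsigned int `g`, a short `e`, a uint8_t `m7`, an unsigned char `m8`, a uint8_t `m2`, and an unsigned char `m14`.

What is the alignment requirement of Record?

member alignments: m9=1, a=1, c=2, m5=2, g=4, e=2, m7=1, m8=1, m2=1, m14=1
max = 4

4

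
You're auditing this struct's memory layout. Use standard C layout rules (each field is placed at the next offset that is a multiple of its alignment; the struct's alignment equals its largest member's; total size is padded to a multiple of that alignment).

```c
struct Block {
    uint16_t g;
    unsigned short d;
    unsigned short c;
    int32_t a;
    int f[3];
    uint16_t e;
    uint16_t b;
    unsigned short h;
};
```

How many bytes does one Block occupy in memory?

32 bytes

0..2  g  (2B, 2-aligned)
2..4  d  (2B, 2-aligned)
4..6  c  (2B, 2-aligned)
6..8  -- padding (2B)
8..12  a  (4B, 4-aligned)
12..24  f  (12B, 4-aligned)
24..26  e  (2B, 2-aligned)
26..28  b  (2B, 2-aligned)
28..30  h  (2B, 2-aligned)
30..32  -- tail padding (2B)
sizeof = 32, alignof = 4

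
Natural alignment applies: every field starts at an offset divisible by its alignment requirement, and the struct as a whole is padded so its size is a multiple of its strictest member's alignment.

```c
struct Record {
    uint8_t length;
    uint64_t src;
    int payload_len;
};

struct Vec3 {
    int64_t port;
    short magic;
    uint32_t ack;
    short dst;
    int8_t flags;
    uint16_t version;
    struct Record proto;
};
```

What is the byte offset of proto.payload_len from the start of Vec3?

Record: @0: length [1B, align 1] → 1; +7 pad (align 8); @8: src [8B, align 8] → 16; @16: payload_len [4B, align 4] → 20; +4 tail pad (align 8); size 24, align 8
@0: port [8B, align 8] → 8
@8: magic [2B, align 2] → 10
+2 pad (align 4)
@12: ack [4B, align 4] → 16
@16: dst [2B, align 2] → 18
@18: flags [1B, align 1] → 19
+1 pad (align 2)
@20: version [2B, align 2] → 22
+2 pad (align 8)
@24: proto [24B, align 8] → 48
within Record: payload_len at 16
24 + 16 = 40

40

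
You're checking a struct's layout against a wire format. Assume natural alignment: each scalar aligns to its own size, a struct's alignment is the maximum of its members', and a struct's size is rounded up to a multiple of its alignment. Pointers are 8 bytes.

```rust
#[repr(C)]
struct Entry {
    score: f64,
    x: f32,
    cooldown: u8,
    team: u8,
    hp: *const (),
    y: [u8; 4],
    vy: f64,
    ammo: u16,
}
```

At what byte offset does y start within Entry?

24

0..8  score  (8B, 8-aligned)
8..12  x  (4B, 4-aligned)
12..13  cooldown  (1B, 1-aligned)
13..14  team  (1B, 1-aligned)
14..16  -- padding (2B)
16..24  hp  (8B, 8-aligned)
24..28  y  (4B, 1-aligned)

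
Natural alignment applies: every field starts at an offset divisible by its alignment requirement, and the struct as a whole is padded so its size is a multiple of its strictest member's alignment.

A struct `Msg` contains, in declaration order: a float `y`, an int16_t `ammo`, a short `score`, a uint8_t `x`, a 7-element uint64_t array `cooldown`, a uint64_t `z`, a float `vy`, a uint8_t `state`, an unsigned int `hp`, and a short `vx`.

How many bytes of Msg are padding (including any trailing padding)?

0..4  y  (4B, 4-aligned)
4..6  ammo  (2B, 2-aligned)
6..8  score  (2B, 2-aligned)
8..9  x  (1B, 1-aligned)
9..16  -- padding (7B)
16..72  cooldown  (56B, 8-aligned)
72..80  z  (8B, 8-aligned)
80..84  vy  (4B, 4-aligned)
84..85  state  (1B, 1-aligned)
85..88  -- padding (3B)
88..92  hp  (4B, 4-aligned)
92..94  vx  (2B, 2-aligned)
94..96  -- tail padding (2B)
sizeof = 96, alignof = 8
data bytes 84, size 96 → padding 12

12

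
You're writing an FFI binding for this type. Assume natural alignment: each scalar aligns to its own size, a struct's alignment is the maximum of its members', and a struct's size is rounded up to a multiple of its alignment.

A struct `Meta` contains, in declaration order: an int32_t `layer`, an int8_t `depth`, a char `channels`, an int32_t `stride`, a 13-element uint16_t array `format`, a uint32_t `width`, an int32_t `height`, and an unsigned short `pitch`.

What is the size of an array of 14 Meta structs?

layer at 0 (size 4, align 4) → ends 4
depth at 4 (size 1, align 1) → ends 5
channels at 5 (size 1, align 1) → ends 6
pad 2 to align 4 for stride
stride at 8 (size 4, align 4) → ends 12
format at 12 (size 26, align 2) → ends 38
pad 2 to align 4 for width
width at 40 (size 4, align 4) → ends 44
height at 44 (size 4, align 4) → ends 48
pitch at 48 (size 2, align 2) → ends 50
tail pad 2 to reach multiple of 4
total 52 bytes, alignment 4
array of 14: 14 × 52 = 728

728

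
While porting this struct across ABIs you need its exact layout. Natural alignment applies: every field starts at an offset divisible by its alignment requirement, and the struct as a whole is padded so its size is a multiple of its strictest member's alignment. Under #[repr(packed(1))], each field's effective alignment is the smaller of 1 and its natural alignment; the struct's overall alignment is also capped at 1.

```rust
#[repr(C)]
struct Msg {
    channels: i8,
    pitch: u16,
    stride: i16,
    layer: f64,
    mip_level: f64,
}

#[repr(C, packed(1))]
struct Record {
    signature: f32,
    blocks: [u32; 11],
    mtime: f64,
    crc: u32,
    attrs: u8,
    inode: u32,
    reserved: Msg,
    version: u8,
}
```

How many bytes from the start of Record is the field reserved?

65

Msg: channels at 0 (size 1, align 1) → ends 1; pad 1 to align 2 for pitch; pitch at 2 (size 2, align 2) → ends 4; stride at 4 (size 2, align 2) → ends 6; pad 2 to align 8 for layer; layer at 8 (size 8, align 8) → ends 16; mip_level at 16 (size 8, align 8) → ends 24; total 24 bytes, alignment 8
signature at 0 (size 4, align 1) → ends 4
blocks at 4 (size 44, align 1) → ends 48
mtime at 48 (size 8, align 1) → ends 56
crc at 56 (size 4, align 1) → ends 60
attrs at 60 (size 1, align 1) → ends 61
inode at 61 (size 4, align 1) → ends 65
reserved at 65 (size 24, align 1) → ends 89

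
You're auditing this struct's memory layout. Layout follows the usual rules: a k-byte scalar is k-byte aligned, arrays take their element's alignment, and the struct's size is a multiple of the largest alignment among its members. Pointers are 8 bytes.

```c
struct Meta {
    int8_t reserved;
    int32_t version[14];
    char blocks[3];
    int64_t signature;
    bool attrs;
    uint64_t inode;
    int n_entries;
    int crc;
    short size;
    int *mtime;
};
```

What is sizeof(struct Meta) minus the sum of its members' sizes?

17

0..1  reserved  (1B, 1-aligned)
1..4  -- padding (3B)
4..60  version  (56B, 4-aligned)
60..63  blocks  (3B, 1-aligned)
63..64  -- padding (1B)
64..72  signature  (8B, 8-aligned)
72..73  attrs  (1B, 1-aligned)
73..80  -- padding (7B)
80..88  inode  (8B, 8-aligned)
88..92  n_entries  (4B, 4-aligned)
92..96  crc  (4B, 4-aligned)
96..98  size  (2B, 2-aligned)
98..104  -- padding (6B)
104..112  mtime  (8B, 8-aligned)
sizeof = 112, alignof = 8
data bytes 95, size 112 → padding 17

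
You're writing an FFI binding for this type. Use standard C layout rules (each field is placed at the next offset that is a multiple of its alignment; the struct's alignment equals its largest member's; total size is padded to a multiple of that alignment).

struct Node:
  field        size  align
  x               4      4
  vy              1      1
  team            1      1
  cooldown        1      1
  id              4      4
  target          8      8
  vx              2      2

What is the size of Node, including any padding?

32

0..4  x  (4B, 4-aligned)
4..5  vy  (1B, 1-aligned)
5..6  team  (1B, 1-aligned)
6..7  cooldown  (1B, 1-aligned)
7..8  -- padding (1B)
8..12  id  (4B, 4-aligned)
12..16  -- padding (4B)
16..24  target  (8B, 8-aligned)
24..26  vx  (2B, 2-aligned)
26..32  -- tail padding (6B)
sizeof = 32, alignof = 8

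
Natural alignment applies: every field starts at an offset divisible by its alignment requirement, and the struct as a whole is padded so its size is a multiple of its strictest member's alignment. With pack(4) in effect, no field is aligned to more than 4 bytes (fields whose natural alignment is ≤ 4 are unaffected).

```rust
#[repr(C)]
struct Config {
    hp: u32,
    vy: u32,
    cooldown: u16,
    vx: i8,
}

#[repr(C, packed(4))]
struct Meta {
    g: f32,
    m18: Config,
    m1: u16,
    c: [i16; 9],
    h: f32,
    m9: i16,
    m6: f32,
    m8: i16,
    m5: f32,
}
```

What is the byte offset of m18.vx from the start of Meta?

14

Config: @0: hp [4B, align 4] → 4; @4: vy [4B, align 4] → 8; @8: cooldown [2B, align 2] → 10; @10: vx [1B, align 1] → 11; +1 tail pad (align 4); size 12, align 4
@0: g [4B, align 4] → 4
@4: m18 [12B, align 4] → 16
within Config: vx at 10
4 + 10 = 14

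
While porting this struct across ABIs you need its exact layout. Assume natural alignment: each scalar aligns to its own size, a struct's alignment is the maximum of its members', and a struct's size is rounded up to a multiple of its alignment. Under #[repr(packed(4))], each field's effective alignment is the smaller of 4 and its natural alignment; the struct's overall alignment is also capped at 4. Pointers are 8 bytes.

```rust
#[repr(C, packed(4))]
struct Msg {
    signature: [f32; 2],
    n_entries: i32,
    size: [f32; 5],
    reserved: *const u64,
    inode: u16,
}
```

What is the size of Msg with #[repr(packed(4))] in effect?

@0: signature [8B, align 4] → 8
@8: n_entries [4B, align 4] → 12
@12: size [20B, align 4] → 32
@32: reserved [8B, align 4] → 40
@40: inode [2B, align 2] → 42
+2 tail pad (align 4)
size 44, align 4

44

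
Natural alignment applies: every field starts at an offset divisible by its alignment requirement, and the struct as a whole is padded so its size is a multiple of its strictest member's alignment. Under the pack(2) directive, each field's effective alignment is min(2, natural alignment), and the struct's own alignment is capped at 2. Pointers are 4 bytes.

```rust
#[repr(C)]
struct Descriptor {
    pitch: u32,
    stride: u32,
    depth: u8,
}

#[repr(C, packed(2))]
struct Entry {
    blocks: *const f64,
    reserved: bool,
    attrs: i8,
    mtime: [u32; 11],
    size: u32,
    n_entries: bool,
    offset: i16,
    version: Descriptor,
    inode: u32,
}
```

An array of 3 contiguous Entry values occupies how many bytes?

222

Descriptor: 0..4  pitch  (4B, 4-aligned); 4..8  stride  (4B, 4-aligned); 8..9  depth  (1B, 1-aligned); 9..12  -- tail padding (3B); sizeof = 12, alignof = 4
0..4  blocks  (4B, 2-aligned)
4..5  reserved  (1B, 1-aligned)
5..6  attrs  (1B, 1-aligned)
6..50  mtime  (44B, 2-aligned)
50..54  size  (4B, 2-aligned)
54..55  n_entries  (1B, 1-aligned)
55..56  -- padding (1B)
56..58  offset  (2B, 2-aligned)
58..70  version  (12B, 2-aligned)
70..74  inode  (4B, 2-aligned)
sizeof = 74, alignof = 2
array of 3: 3 × 74 = 222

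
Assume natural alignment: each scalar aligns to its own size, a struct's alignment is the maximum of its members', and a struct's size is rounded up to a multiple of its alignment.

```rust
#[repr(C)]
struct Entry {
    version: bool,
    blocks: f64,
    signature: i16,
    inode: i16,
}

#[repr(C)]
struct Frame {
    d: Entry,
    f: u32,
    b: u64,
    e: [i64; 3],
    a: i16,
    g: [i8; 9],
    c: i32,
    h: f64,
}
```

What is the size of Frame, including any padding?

88

Entry: version at 0 (size 1, align 1) → ends 1; pad 7 to align 8 for blocks; blocks at 8 (size 8, align 8) → ends 16; signature at 16 (size 2, align 2) → ends 18; inode at 18 (size 2, align 2) → ends 20; tail pad 4 to reach multiple of 8; total 24 bytes, alignment 8
d at 0 (size 24, align 8) → ends 24
f at 24 (size 4, align 4) → ends 28
pad 4 to align 8 for b
b at 32 (size 8, align 8) → ends 40
e at 40 (size 24, align 8) → ends 64
a at 64 (size 2, align 2) → ends 66
g at 66 (size 9, align 1) → ends 75
pad 1 to align 4 for c
c at 76 (size 4, align 4) → ends 80
h at 80 (size 8, align 8) → ends 88
total 88 bytes, alignment 8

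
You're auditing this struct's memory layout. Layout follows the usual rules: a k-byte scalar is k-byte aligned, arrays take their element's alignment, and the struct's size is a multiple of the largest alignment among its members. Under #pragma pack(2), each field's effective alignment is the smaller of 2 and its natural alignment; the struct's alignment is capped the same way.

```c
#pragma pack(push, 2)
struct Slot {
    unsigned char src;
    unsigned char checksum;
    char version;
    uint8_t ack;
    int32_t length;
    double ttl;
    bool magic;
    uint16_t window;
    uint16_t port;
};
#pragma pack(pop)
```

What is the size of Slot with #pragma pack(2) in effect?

0..1  src  (1B, 1-aligned)
1..2  checksum  (1B, 1-aligned)
2..3  version  (1B, 1-aligned)
3..4  ack  (1B, 1-aligned)
4..8  length  (4B, 2-aligned)
8..16  ttl  (8B, 2-aligned)
16..17  magic  (1B, 1-aligned)
17..18  -- padding (1B)
18..20  window  (2B, 2-aligned)
20..22  port  (2B, 2-aligned)
sizeof = 22, alignof = 2

22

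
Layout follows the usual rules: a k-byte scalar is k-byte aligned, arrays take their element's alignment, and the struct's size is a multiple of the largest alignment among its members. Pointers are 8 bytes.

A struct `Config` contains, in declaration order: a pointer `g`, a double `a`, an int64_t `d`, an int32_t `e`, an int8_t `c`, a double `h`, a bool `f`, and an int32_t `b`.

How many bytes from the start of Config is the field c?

28

@0: g [8B, align 8] → 8
@8: a [8B, align 8] → 16
@16: d [8B, align 8] → 24
@24: e [4B, align 4] → 28
@28: c [1B, align 1] → 29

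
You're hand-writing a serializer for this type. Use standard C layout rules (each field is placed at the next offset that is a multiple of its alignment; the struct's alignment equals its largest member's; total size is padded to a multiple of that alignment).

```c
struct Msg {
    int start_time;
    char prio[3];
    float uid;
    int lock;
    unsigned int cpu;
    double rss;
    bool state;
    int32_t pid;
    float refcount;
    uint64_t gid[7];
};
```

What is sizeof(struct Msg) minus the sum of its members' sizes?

12

start_time at 0 (size 4, align 4) → ends 4
prio at 4 (size 3, align 1) → ends 7
pad 1 to align 4 for uid
uid at 8 (size 4, align 4) → ends 12
lock at 12 (size 4, align 4) → ends 16
cpu at 16 (size 4, align 4) → ends 20
pad 4 to align 8 for rss
rss at 24 (size 8, align 8) → ends 32
state at 32 (size 1, align 1) → ends 33
pad 3 to align 4 for pid
pid at 36 (size 4, align 4) → ends 40
refcount at 40 (size 4, align 4) → ends 44
pad 4 to align 8 for gid
gid at 48 (size 56, align 8) → ends 104
total 104 bytes, alignment 8
data bytes 92, size 104 → padding 12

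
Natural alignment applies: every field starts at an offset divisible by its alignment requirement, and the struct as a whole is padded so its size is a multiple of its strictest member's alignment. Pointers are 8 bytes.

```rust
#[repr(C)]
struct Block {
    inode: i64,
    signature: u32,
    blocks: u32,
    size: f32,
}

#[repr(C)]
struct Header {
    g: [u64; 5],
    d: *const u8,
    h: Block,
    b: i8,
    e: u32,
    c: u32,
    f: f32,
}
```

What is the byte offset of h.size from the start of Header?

Block: 0..8  inode  (8B, 8-aligned); 8..12  signature  (4B, 4-aligned); 12..16  blocks  (4B, 4-aligned); 16..20  size  (4B, 4-aligned); 20..24  -- tail padding (4B); sizeof = 24, alignof = 8
0..40  g  (40B, 8-aligned)
40..48  d  (8B, 8-aligned)
48..72  h  (24B, 8-aligned)
within Block: size at 16
48 + 16 = 64

64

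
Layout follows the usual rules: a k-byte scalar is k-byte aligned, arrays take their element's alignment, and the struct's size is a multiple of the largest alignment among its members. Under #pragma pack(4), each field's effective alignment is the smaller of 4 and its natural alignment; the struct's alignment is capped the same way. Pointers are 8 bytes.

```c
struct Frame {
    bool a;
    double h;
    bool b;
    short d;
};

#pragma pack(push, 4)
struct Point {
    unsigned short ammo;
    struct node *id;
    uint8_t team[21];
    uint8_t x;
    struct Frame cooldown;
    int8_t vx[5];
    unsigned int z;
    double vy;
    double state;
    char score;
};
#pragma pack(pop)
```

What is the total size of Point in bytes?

Frame: a at 0 (size 1, align 1) → ends 1; pad 7 to align 8 for h; h at 8 (size 8, align 8) → ends 16; b at 16 (size 1, align 1) → ends 17; pad 1 to align 2 for d; d at 18 (size 2, align 2) → ends 20; tail pad 4 to reach multiple of 8; total 24 bytes, alignment 8
ammo at 0 (size 2, align 2) → ends 2
pad 2 to align 4 for id
id at 4 (size 8, align 4) → ends 12
team at 12 (size 21, align 1) → ends 33
x at 33 (size 1, align 1) → ends 34
pad 2 to align 4 for cooldown
cooldown at 36 (size 24, align 4) → ends 60
vx at 60 (size 5, align 1) → ends 65
pad 3 to align 4 for z
z at 68 (size 4, align 4) → ends 72
vy at 72 (size 8, align 4) → ends 80
state at 80 (size 8, align 4) → ends 88
score at 88 (size 1, align 1) → ends 89
tail pad 3 to reach multiple of 4
total 92 bytes, alignment 4

92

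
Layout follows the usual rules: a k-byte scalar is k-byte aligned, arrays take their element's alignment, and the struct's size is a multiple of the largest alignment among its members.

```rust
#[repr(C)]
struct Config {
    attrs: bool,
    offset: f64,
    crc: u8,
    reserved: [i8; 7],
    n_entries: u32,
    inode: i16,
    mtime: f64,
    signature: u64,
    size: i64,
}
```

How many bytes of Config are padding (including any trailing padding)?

0..1  attrs  (1B, 1-aligned)
1..8  -- padding (7B)
8..16  offset  (8B, 8-aligned)
16..17  crc  (1B, 1-aligned)
17..24  reserved  (7B, 1-aligned)
24..28  n_entries  (4B, 4-aligned)
28..30  inode  (2B, 2-aligned)
30..32  -- padding (2B)
32..40  mtime  (8B, 8-aligned)
40..48  signature  (8B, 8-aligned)
48..56  size  (8B, 8-aligned)
sizeof = 56, alignof = 8
data bytes 47, size 56 → padding 9

9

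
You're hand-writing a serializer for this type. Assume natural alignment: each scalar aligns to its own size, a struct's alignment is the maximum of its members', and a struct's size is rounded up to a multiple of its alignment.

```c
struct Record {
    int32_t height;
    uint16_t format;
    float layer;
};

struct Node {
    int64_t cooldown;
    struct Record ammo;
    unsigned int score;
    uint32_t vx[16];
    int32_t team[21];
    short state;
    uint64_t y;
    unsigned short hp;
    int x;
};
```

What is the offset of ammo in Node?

8

Record: height at 0 (size 4, align 4) → ends 4; format at 4 (size 2, align 2) → ends 6; pad 2 to align 4 for layer; layer at 8 (size 4, align 4) → ends 12; total 12 bytes, alignment 4
cooldown at 0 (size 8, align 8) → ends 8
ammo at 8 (size 12, align 4) → ends 20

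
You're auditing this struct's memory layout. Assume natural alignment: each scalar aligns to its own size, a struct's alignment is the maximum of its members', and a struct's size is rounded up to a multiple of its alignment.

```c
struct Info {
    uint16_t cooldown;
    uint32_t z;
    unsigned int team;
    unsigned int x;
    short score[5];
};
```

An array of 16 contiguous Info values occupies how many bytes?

448

cooldown at 0 (size 2, align 2) → ends 2
pad 2 to align 4 for z
z at 4 (size 4, align 4) → ends 8
team at 8 (size 4, align 4) → ends 12
x at 12 (size 4, align 4) → ends 16
score at 16 (size 10, align 2) → ends 26
tail pad 2 to reach multiple of 4
total 28 bytes, alignment 4
array of 16: 16 × 28 = 448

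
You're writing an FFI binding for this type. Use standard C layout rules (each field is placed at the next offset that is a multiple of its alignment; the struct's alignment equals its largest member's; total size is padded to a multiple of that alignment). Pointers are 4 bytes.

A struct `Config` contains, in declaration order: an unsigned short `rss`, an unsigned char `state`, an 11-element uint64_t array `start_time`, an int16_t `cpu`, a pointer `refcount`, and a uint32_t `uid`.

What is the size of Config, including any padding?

112

@0: rss [2B, align 2] → 2
@2: state [1B, align 1] → 3
+5 pad (align 8)
@8: start_time [88B, align 8] → 96
@96: cpu [2B, align 2] → 98
+2 pad (align 4)
@100: refcount [4B, align 4] → 104
@104: uid [4B, align 4] → 108
+4 tail pad (align 8)
size 112, align 8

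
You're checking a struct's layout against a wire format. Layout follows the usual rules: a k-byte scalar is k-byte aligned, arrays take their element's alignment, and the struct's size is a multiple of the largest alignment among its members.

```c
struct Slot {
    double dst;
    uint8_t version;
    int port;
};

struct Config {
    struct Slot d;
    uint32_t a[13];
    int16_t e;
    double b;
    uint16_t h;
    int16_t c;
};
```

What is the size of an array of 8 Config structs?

Slot: 0..8  dst  (8B, 8-aligned); 8..9  version  (1B, 1-aligned); 9..12  -- padding (3B); 12..16  port  (4B, 4-aligned); sizeof = 16, alignof = 8
0..16  d  (16B, 8-aligned)
16..68  a  (52B, 4-aligned)
68..70  e  (2B, 2-aligned)
70..72  -- padding (2B)
72..80  b  (8B, 8-aligned)
80..82  h  (2B, 2-aligned)
82..84  c  (2B, 2-aligned)
84..88  -- tail padding (4B)
sizeof = 88, alignof = 8
array of 8: 8 × 88 = 704

704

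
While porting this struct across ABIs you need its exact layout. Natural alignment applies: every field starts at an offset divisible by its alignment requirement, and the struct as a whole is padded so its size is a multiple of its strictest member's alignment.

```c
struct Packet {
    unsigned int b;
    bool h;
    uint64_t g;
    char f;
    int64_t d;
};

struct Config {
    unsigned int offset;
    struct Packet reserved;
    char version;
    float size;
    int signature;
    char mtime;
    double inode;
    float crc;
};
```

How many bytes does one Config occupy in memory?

Packet: @0: b [4B, align 4] → 4; @4: h [1B, align 1] → 5; +3 pad (align 8); @8: g [8B, align 8] → 16; @16: f [1B, align 1] → 17; +7 pad (align 8); @24: d [8B, align 8] → 32; size 32, align 8
@0: offset [4B, align 4] → 4
+4 pad (align 8)
@8: reserved [32B, align 8] → 40
@40: version [1B, align 1] → 41
+3 pad (align 4)
@44: size [4B, align 4] → 48
@48: signature [4B, align 4] → 52
@52: mtime [1B, align 1] → 53
+3 pad (align 8)
@56: inode [8B, align 8] → 64
@64: crc [4B, align 4] → 68
+4 tail pad (align 8)
size 72, align 8

72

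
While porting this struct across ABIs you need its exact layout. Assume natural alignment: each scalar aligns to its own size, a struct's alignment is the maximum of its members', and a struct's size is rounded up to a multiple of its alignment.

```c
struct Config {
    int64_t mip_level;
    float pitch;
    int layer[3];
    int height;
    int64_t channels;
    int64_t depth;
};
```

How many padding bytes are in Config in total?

@0: mip_level [8B, align 8] → 8
@8: pitch [4B, align 4] → 12
@12: layer [12B, align 4] → 24
@24: height [4B, align 4] → 28
+4 pad (align 8)
@32: channels [8B, align 8] → 40
@40: depth [8B, align 8] → 48
size 48, align 8
data bytes 44, size 48 → padding 4

4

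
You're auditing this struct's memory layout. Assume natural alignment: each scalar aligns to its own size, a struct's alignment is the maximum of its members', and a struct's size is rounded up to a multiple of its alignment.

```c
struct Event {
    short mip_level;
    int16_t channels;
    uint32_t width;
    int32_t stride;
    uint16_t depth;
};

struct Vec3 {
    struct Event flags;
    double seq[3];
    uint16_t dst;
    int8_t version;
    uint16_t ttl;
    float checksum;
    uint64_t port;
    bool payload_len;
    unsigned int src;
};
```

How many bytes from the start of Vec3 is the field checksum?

Event: mip_level at 0 (size 2, align 2) → ends 2; channels at 2 (size 2, align 2) → ends 4; width at 4 (size 4, align 4) → ends 8; stride at 8 (size 4, align 4) → ends 12; depth at 12 (size 2, align 2) → ends 14; tail pad 2 to reach multiple of 4; total 16 bytes, alignment 4
flags at 0 (size 16, align 4) → ends 16
seq at 16 (size 24, align 8) → ends 40
dst at 40 (size 2, align 2) → ends 42
version at 42 (size 1, align 1) → ends 43
pad 1 to align 2 for ttl
ttl at 44 (size 2, align 2) → ends 46
pad 2 to align 4 for checksum
checksum at 48 (size 4, align 4) → ends 52

48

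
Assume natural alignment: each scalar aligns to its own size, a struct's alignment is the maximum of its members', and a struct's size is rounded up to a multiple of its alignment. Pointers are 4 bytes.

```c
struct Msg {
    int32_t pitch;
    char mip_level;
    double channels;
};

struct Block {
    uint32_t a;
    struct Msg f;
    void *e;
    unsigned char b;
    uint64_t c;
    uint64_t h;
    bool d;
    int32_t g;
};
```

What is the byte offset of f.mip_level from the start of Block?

12

Msg: 0..4  pitch  (4B, 4-aligned); 4..5  mip_level  (1B, 1-aligned); 5..8  -- padding (3B); 8..16  channels  (8B, 8-aligned); sizeof = 16, alignof = 8
0..4  a  (4B, 4-aligned)
4..8  -- padding (4B)
8..24  f  (16B, 8-aligned)
within Msg: mip_level at 4
8 + 4 = 12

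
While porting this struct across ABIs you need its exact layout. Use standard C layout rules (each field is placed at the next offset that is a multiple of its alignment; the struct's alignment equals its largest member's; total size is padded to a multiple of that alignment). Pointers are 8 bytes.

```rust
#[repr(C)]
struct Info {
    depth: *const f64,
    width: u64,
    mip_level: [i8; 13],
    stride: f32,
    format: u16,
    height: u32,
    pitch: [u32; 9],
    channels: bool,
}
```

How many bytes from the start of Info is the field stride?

32

depth at 0 (size 8, align 8) → ends 8
width at 8 (size 8, align 8) → ends 16
mip_level at 16 (size 13, align 1) → ends 29
pad 3 to align 4 for stride
stride at 32 (size 4, align 4) → ends 36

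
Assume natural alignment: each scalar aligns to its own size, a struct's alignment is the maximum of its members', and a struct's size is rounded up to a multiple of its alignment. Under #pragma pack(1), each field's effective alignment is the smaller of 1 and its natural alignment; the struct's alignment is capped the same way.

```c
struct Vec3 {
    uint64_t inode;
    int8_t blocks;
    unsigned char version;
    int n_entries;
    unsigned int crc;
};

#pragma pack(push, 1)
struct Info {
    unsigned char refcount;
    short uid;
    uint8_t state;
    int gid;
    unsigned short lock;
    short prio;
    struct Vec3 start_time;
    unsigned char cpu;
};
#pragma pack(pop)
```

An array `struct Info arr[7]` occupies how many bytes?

259

Vec3: 0..8  inode  (8B, 8-aligned); 8..9  blocks  (1B, 1-aligned); 9..10  version  (1B, 1-aligned); 10..12  -- padding (2B); 12..16  n_entries  (4B, 4-aligned); 16..20  crc  (4B, 4-aligned); 20..24  -- tail padding (4B); sizeof = 24, alignof = 8
0..1  refcount  (1B, 1-aligned)
1..3  uid  (2B, 1-aligned)
3..4  state  (1B, 1-aligned)
4..8  gid  (4B, 1-aligned)
8..10  lock  (2B, 1-aligned)
10..12  prio  (2B, 1-aligned)
12..36  start_time  (24B, 1-aligned)
36..37  cpu  (1B, 1-aligned)
sizeof = 37, alignof = 1
array of 7: 7 × 37 = 259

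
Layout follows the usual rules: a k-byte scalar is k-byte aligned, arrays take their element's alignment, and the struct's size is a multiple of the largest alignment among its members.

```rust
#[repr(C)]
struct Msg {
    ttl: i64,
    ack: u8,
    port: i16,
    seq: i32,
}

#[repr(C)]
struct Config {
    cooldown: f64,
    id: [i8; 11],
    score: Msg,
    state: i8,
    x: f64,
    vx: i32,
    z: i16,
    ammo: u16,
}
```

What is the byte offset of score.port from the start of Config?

Msg: ttl at 0 (size 8, align 8) → ends 8; ack at 8 (size 1, align 1) → ends 9; pad 1 to align 2 for port; port at 10 (size 2, align 2) → ends 12; seq at 12 (size 4, align 4) → ends 16; total 16 bytes, alignment 8
cooldown at 0 (size 8, align 8) → ends 8
id at 8 (size 11, align 1) → ends 19
pad 5 to align 8 for score
score at 24 (size 16, align 8) → ends 40
within Msg: port at 10
24 + 10 = 34

34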